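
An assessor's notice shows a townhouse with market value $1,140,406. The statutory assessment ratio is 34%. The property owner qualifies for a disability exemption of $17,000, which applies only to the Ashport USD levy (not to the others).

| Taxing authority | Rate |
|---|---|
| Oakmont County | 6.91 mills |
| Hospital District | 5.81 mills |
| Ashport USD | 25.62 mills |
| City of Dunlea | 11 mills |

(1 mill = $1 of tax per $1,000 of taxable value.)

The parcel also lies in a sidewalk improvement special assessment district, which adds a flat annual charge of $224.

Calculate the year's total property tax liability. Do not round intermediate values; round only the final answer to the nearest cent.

$18,919.45

Assessed value = $1,140,406 × 0.34 = $387,738.04
Oakmont County: $387,738.04 × 0.00691 = $2,679.2698564
Hospital District: $387,738.04 × 0.00581 = $2,252.7580124
Ashport USD: ($387,738.04 − $17,000) × 0.02562 = $370,738.04 × 0.02562 = $9,498.3085848
City of Dunlea: $387,738.04 × 0.011 = $4,265.11844
Levies subtotal = $18,695.4548936
Total = $18,695.4548936 + $224 = $18,919.4548936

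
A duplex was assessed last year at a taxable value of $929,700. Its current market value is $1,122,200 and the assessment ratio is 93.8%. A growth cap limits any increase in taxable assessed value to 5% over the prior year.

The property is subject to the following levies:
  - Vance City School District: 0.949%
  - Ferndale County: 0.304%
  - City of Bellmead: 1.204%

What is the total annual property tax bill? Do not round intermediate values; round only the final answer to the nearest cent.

Uncapped assessed value = $1,122,200 × 0.938 = $1,052,623.6
Cap limit = $929,700 × 1.05 = $976,185
Taxable assessed value = min($1,052,623.6, $976,185) = $976,185 (cap binds)
Vance City School District: $976,185 × 0.00949 = $9,263.99565
Ferndale County: $976,185 × 0.00304 = $2,967.6024
City of Bellmead: $976,185 × 0.01204 = $11,753.2674
Total = $23,984.86545

$23,984.87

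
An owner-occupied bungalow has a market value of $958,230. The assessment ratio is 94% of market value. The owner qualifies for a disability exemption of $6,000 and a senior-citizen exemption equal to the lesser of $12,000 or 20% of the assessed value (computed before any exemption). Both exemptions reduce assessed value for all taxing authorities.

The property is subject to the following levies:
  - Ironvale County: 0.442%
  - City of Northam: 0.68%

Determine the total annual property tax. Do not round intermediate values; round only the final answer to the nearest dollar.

Assessed value = $958,230 × 0.94 = $900,736.2
Senior-citizen exemption = min($12,000, 20% × $900,736.2) = min($12,000, $180,147.24) = $12,000 (dollar cap binds)
Taxable value = $900,736.2 − $6,000 − $12,000 = $882,736.2
Ironvale County: $882,736.2 × 0.00442 = $3,901.694004
City of Northam: $882,736.2 × 0.0068 = $6,002.60616
Total = $9,904.300164

$9,904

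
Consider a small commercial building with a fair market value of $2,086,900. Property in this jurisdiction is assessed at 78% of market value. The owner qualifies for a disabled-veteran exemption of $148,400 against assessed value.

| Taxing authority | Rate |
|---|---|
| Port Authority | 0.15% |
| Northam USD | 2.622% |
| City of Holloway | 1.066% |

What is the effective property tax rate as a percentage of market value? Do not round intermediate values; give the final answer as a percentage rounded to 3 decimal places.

2.721%

Assessed value = $2,086,900 × 0.78 = $1,627,782
Taxable value = $1,627,782 − $148,400 = $1,479,382
Port Authority: $1,479,382 × 0.0015 = $2,219.073
Northam USD: $1,479,382 × 0.02622 = $38,789.39604
City of Holloway: $1,479,382 × 0.01066 = $15,770.21212
Total tax = $56,778.68116
Effective rate = $56,778.68116 ÷ $2,086,900 = 2.721% of market value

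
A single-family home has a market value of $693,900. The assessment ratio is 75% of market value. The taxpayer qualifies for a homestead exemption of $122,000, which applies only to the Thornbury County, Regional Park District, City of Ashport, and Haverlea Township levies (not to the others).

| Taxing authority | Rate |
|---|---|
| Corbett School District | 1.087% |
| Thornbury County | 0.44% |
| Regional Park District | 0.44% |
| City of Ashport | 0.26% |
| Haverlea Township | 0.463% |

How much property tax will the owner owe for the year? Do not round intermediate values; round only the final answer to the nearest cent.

$12,043.77

Assessed value = $693,900 × 0.75 = $520,425
Corbett School District: $520,425 × 0.01087 = $5,657.01975
Thornbury County: ($520,425 − $122,000) × 0.0044 = $398,425 × 0.0044 = $1,753.07
Regional Park District: ($520,425 − $122,000) × 0.0044 = $398,425 × 0.0044 = $1,753.07
City of Ashport: ($520,425 − $122,000) × 0.0026 = $398,425 × 0.0026 = $1,035.905
Haverlea Township: ($520,425 − $122,000) × 0.00463 = $398,425 × 0.00463 = $1,844.70775
Total = $12,043.7725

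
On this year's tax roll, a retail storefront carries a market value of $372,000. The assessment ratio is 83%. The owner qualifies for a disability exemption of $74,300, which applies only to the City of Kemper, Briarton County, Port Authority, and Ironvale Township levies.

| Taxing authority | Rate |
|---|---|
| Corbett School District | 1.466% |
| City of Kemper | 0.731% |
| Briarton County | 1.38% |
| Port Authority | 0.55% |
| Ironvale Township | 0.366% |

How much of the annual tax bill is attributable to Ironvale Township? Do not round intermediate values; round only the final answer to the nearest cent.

Assessed value = $372,000 × 0.83 = $308,760
Ironvale Township taxable value = $308,760 − $74,300 = $234,460
Ironvale Township levy = $234,460 × 0.00366 = $858.1236

$858.12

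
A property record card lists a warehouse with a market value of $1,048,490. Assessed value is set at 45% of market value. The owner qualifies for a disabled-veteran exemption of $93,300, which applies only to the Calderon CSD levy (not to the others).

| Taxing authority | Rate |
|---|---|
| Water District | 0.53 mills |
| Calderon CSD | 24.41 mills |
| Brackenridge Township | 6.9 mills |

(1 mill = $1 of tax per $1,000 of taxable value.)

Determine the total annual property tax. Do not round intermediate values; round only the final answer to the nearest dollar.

$12,745

Assessed value = $1,048,490 × 0.45 = $471,820.5
Water District: $471,820.5 × 0.00053 = $250.064865
Calderon CSD: ($471,820.5 − $93,300) × 0.02441 = $378,520.5 × 0.02441 = $9,239.685405
Brackenridge Township: $471,820.5 × 0.0069 = $3,255.56145
Total = $12,745.31172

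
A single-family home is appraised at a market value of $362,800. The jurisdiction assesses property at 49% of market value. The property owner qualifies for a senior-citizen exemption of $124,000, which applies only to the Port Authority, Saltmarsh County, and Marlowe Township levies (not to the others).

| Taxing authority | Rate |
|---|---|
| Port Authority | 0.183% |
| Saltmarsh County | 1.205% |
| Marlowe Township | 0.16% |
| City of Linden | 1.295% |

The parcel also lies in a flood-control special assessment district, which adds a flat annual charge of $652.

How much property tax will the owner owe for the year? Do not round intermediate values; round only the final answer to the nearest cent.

$3,786.54

Assessed value = $362,800 × 0.49 = $177,772
Port Authority: ($177,772 − $124,000) × 0.00183 = $53,772 × 0.00183 = $98.40276
Saltmarsh County: ($177,772 − $124,000) × 0.01205 = $53,772 × 0.01205 = $647.9526
Marlowe Township: ($177,772 − $124,000) × 0.0016 = $53,772 × 0.0016 = $86.0352
City of Linden: $177,772 × 0.01295 = $2,302.1474
Levies subtotal = $3,134.53796
Total = $3,134.53796 + $652 = $3,786.53796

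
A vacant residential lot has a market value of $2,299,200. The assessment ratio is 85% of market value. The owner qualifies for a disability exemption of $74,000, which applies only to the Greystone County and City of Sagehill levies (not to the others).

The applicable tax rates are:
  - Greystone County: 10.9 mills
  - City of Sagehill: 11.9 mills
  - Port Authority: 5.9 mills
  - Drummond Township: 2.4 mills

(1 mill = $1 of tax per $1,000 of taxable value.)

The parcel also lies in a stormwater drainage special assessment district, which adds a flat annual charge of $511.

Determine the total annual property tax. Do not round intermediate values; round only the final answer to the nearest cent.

Assessed value = $2,299,200 × 0.85 = $1,954,320
Greystone County: ($1,954,320 − $74,000) × 0.0109 = $1,880,320 × 0.0109 = $20,495.488
City of Sagehill: ($1,954,320 − $74,000) × 0.0119 = $1,880,320 × 0.0119 = $22,375.808
Port Authority: $1,954,320 × 0.0059 = $11,530.488
Drummond Township: $1,954,320 × 0.0024 = $4,690.368
Levies subtotal = $59,092.152
Total = $59,092.152 + $511 = $59,603.152

$59,603.15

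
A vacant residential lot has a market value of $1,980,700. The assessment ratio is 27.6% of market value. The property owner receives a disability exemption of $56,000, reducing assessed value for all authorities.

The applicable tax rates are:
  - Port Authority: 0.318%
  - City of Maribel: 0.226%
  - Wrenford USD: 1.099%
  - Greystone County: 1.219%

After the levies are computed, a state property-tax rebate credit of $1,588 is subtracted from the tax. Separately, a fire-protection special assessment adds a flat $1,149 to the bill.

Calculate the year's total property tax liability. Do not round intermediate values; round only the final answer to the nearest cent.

$13,604.07

Assessed value = $1,980,700 × 0.276 = $546,673.2
Taxable value = $546,673.2 − $56,000 = $490,673.2
Port Authority: $490,673.2 × 0.00318 = $1,560.340776
City of Maribel: $490,673.2 × 0.00226 = $1,108.921432
Wrenford USD: $490,673.2 × 0.01099 = $5,392.498468
Greystone County: $490,673.2 × 0.01219 = $5,981.306308
Levies subtotal = $14,043.066984
After credit = $14,043.066984 − $1,588 = $12,455.066984
Total = $12,455.066984 + $1,149 = $13,604.066984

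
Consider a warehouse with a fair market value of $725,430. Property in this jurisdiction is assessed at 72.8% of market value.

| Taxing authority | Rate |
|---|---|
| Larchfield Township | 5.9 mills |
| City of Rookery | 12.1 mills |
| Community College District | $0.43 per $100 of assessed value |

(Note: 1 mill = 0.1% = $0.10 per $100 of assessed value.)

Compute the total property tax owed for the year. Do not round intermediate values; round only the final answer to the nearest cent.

Assessed value = $725,430 × 0.728 = $528,113.04
Larchfield Township: $528,113.04 × 0.0059 = $3,115.866936
City of Rookery: $528,113.04 × 0.0121 = $6,390.167784
Community College District: $528,113.04 × 0.0043 = $2,270.886072
Total = $11,776.920792

$11,776.92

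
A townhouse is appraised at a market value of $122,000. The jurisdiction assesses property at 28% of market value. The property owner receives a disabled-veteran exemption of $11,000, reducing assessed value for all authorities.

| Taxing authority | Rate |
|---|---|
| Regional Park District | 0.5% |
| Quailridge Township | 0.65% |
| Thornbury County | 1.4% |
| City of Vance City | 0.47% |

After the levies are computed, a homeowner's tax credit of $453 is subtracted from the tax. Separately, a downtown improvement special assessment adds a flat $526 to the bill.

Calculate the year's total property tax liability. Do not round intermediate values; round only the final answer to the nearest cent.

Assessed value = $122,000 × 0.28 = $34,160
Taxable value = $34,160 − $11,000 = $23,160
Regional Park District: $23,160 × 0.005 = $115.8
Quailridge Township: $23,160 × 0.0065 = $150.54
Thornbury County: $23,160 × 0.014 = $324.24
City of Vance City: $23,160 × 0.0047 = $108.852
Levies subtotal = $699.432
After credit = $699.432 − $453 = $246.432
Total = $246.432 + $526 = $772.432

$772.43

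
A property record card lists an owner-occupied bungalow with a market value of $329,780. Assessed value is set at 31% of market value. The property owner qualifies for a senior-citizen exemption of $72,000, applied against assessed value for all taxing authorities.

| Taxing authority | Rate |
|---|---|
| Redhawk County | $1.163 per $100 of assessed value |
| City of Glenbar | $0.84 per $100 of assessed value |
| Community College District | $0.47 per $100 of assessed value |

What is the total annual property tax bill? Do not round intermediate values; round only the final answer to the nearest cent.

$747.63

Assessed value = $329,780 × 0.31 = $102,231.8
Taxable value = $102,231.8 − $72,000 = $30,231.8
Redhawk County: $30,231.8 × 0.01163 = $351.595834
City of Glenbar: $30,231.8 × 0.0084 = $253.94712
Community College District: $30,231.8 × 0.0047 = $142.08946
Total = $351.595834 + $253.94712 + $142.08946 = $747.632414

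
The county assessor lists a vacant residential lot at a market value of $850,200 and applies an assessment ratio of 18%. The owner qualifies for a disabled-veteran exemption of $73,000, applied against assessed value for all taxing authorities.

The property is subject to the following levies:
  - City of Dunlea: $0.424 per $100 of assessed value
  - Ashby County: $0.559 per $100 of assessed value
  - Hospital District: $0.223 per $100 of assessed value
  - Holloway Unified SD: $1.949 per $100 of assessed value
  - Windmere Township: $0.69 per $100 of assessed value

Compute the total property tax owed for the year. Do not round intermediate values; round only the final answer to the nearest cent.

$3,077.38

Assessed value = $850,200 × 0.18 = $153,036
Taxable value = $153,036 − $73,000 = $80,036
City of Dunlea: $80,036 × 0.00424 = $339.35264
Ashby County: $80,036 × 0.00559 = $447.40124
Hospital District: $80,036 × 0.00223 = $178.48028
Holloway Unified SD: $80,036 × 0.01949 = $1,559.90164
Windmere Township: $80,036 × 0.0069 = $552.2484
Total = $339.35264 + $447.40124 + $178.48028 + $1,559.90164 + $552.2484 = $3,077.3842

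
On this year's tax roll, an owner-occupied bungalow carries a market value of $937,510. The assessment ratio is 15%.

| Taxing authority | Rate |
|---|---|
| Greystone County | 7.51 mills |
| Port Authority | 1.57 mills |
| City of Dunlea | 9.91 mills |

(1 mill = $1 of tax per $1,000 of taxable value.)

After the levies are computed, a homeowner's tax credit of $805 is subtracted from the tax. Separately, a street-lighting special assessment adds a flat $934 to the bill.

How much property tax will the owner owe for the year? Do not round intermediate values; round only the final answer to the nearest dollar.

$2,799

Assessed value = $937,510 × 0.15 = $140,626.5
Greystone County: $140,626.5 × 0.00751 = $1,056.105015
Port Authority: $140,626.5 × 0.00157 = $220.783605
City of Dunlea: $140,626.5 × 0.00991 = $1,393.608615
Levies subtotal = $2,670.497235
After credit = $2,670.497235 − $805 = $1,865.497235
Total = $1,865.497235 + $934 = $2,799.497235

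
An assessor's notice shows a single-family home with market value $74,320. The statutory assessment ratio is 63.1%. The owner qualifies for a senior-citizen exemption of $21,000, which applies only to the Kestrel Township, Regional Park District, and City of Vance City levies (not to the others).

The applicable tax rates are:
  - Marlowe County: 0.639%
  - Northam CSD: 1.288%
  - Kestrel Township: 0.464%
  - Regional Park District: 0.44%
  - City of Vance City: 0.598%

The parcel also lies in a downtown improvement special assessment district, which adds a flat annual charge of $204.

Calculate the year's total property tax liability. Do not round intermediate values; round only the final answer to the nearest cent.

Assessed value = $74,320 × 0.631 = $46,895.92
Marlowe County: $46,895.92 × 0.00639 = $299.6649288
Northam CSD: $46,895.92 × 0.01288 = $604.0194496
Kestrel Township: ($46,895.92 − $21,000) × 0.00464 = $25,895.92 × 0.00464 = $120.1570688
Regional Park District: ($46,895.92 − $21,000) × 0.0044 = $25,895.92 × 0.0044 = $113.942048
City of Vance City: ($46,895.92 − $21,000) × 0.00598 = $25,895.92 × 0.00598 = $154.8576016
Levies subtotal = $1,292.6410968
Total = $1,292.6410968 + $204 = $1,496.6410968

$1,496.64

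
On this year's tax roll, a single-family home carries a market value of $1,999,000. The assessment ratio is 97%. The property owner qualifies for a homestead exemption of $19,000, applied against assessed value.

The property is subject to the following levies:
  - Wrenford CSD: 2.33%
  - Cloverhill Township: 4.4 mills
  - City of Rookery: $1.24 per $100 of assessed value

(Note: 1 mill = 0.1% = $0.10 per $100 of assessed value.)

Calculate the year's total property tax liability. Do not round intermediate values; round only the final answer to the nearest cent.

Assessed value = $1,999,000 × 0.97 = $1,939,030
Taxable value = $1,939,030 − $19,000 = $1,920,030
Wrenford CSD: $1,920,030 × 0.0233 = $44,736.699
Cloverhill Township: $1,920,030 × 0.0044 = $8,448.132
City of Rookery: $1,920,030 × 0.0124 = $23,808.372
Total = $76,993.203

$76,993.20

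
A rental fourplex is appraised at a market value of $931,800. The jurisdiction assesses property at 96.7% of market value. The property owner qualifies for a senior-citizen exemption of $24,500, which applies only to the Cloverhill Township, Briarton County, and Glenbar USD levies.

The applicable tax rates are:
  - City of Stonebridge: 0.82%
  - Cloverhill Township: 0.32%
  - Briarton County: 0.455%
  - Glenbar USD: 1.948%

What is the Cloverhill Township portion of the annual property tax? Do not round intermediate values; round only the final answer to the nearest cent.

Assessed value = $931,800 × 0.967 = $901,050.6
Cloverhill Township taxable value = $901,050.6 − $24,500 = $876,550.6
Cloverhill Township levy = $876,550.6 × 0.0032 = $2,804.96192

$2,804.96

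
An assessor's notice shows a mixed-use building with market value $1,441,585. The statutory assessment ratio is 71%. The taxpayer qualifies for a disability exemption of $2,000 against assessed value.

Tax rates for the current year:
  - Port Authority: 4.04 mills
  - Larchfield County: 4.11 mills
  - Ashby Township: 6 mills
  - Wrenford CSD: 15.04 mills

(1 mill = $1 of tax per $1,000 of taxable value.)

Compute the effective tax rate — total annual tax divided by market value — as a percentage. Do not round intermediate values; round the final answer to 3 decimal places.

2.068%

Assessed value = $1,441,585 × 0.71 = $1,023,525.35
Taxable value = $1,023,525.35 − $2,000 = $1,021,525.35
Port Authority: $1,021,525.35 × 0.00404 = $4,126.962414
Larchfield County: $1,021,525.35 × 0.00411 = $4,198.4691885
Ashby Township: $1,021,525.35 × 0.006 = $6,129.1521
Wrenford CSD: $1,021,525.35 × 0.01504 = $15,363.741264
Total tax = $29,818.3249665
Effective rate = $29,818.3249665 ÷ $1,441,585 = 2.068% of market value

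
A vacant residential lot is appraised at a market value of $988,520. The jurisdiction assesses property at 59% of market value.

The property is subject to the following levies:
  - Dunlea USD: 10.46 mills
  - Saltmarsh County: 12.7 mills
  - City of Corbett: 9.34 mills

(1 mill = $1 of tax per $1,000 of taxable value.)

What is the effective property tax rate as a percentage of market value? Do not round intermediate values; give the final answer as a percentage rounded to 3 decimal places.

Assessed value = $988,520 × 0.59 = $583,226.8
Dunlea USD: $583,226.8 × 0.01046 = $6,100.552328
Saltmarsh County: $583,226.8 × 0.0127 = $7,406.98036
City of Corbett: $583,226.8 × 0.00934 = $5,447.338312
Total tax = $18,954.871
Effective rate = $18,954.871 ÷ $988,520 = 1.918% of market value

1.918%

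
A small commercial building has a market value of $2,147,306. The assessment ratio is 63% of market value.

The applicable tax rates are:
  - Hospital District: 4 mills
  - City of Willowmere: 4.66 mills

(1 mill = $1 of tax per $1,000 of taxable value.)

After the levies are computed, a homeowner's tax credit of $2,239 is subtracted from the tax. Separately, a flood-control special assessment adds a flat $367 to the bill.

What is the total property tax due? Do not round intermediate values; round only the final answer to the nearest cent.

Assessed value = $2,147,306 × 0.63 = $1,352,802.78
Hospital District: $1,352,802.78 × 0.004 = $5,411.21112
City of Willowmere: $1,352,802.78 × 0.00466 = $6,304.0609548
Levies subtotal = $11,715.2720748
After credit = $11,715.2720748 − $2,239 = $9,476.2720748
Total = $9,476.2720748 + $367 = $9,843.2720748

$9,843.27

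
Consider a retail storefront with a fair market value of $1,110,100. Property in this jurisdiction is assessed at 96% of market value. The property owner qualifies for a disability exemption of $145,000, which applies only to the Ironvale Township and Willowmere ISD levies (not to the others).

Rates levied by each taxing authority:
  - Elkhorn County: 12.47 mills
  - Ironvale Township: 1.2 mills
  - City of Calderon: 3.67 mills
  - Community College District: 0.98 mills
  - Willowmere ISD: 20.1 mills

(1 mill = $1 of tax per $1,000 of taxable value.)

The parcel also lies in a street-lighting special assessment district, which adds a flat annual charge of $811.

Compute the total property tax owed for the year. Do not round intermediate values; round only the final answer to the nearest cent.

$38,666.54

Assessed value = $1,110,100 × 0.96 = $1,065,696
Elkhorn County: $1,065,696 × 0.01247 = $13,289.22912
Ironvale Township: ($1,065,696 − $145,000) × 0.0012 = $920,696 × 0.0012 = $1,104.8352
City of Calderon: $1,065,696 × 0.00367 = $3,911.10432
Community College District: $1,065,696 × 0.00098 = $1,044.38208
Willowmere ISD: ($1,065,696 − $145,000) × 0.0201 = $920,696 × 0.0201 = $18,505.9896
Levies subtotal = $37,855.54032
Total = $37,855.54032 + $811 = $38,666.54032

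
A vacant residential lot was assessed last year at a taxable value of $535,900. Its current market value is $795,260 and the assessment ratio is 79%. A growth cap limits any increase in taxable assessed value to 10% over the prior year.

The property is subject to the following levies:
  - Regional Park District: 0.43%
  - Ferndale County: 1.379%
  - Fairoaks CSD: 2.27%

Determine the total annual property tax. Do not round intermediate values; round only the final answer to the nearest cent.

Uncapped assessed value = $795,260 × 0.79 = $628,255.4
Cap limit = $535,900 × 1.1 = $589,490
Taxable assessed value = min($628,255.4, $589,490) = $589,490 (cap binds)
Regional Park District: $589,490 × 0.0043 = $2,534.807
Ferndale County: $589,490 × 0.01379 = $8,129.0671
Fairoaks CSD: $589,490 × 0.0227 = $13,381.423
Total = $24,045.2971

$24,045.30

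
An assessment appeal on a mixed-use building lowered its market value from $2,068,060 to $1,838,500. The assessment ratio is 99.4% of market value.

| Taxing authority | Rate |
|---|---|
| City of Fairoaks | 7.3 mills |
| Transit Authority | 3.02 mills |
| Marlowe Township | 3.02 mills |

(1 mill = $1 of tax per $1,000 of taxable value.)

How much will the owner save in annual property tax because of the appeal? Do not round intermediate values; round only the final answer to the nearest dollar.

$3,044

Old assessed value = $2,068,060 × 0.994 = $2,055,651.64
New assessed value = $1,838,500 × 0.994 = $1,827,469
Combined rate = 0.0073 + 0.00302 + 0.00302 = 0.01334
Old tax = $2,055,651.64 × 0.01334 = $27,422.3928776
New tax = $1,827,469 × 0.01334 = $24,378.43646
Reduction = $27,422.3928776 − $24,378.43646 = $3,043.9564176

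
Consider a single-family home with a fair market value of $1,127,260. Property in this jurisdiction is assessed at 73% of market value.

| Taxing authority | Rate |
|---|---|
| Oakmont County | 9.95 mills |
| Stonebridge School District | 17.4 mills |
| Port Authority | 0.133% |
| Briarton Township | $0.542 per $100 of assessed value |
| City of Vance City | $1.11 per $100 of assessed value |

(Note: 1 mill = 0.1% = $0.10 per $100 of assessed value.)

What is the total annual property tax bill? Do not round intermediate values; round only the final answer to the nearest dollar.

Assessed value = $1,127,260 × 0.73 = $822,899.8
Oakmont County: $822,899.8 × 0.00995 = $8,187.85301
Stonebridge School District: $822,899.8 × 0.0174 = $14,318.45652
Port Authority: $822,899.8 × 0.00133 = $1,094.456734
Briarton Township: $822,899.8 × 0.00542 = $4,460.116916
City of Vance City: $822,899.8 × 0.0111 = $9,134.18778
Total = $37,195.07096

$37,195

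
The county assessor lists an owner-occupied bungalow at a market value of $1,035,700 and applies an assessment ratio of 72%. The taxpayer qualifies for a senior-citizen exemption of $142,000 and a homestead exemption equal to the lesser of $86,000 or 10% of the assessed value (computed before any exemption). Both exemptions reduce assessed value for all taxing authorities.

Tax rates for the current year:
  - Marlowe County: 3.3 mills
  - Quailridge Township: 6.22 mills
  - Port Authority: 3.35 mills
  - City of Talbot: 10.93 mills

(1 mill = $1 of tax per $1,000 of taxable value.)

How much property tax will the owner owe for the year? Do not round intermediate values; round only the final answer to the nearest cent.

Assessed value = $1,035,700 × 0.72 = $745,704
Homestead exemption = min($86,000, 10% × $745,704) = min($86,000, $74,570.4) = $74,570.4 (percentage binds)
Taxable value = $745,704 − $142,000 − $74,570.4 = $529,133.6
Marlowe County: $529,133.6 × 0.0033 = $1,746.14088
Quailridge Township: $529,133.6 × 0.00622 = $3,291.210992
Port Authority: $529,133.6 × 0.00335 = $1,772.59756
City of Talbot: $529,133.6 × 0.01093 = $5,783.430248
Total = $12,593.37968

$12,593.38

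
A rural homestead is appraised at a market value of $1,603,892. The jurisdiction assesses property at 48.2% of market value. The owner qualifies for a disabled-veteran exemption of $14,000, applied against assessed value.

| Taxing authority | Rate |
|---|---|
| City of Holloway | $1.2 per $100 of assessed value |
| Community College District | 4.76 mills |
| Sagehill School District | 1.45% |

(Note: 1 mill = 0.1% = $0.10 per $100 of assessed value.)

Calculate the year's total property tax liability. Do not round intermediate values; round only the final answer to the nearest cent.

$23,728.71

Assessed value = $1,603,892 × 0.482 = $773,075.944
Taxable value = $773,075.944 − $14,000 = $759,075.944
City of Holloway: $759,075.944 × 0.012 = $9,108.911328
Community College District: $759,075.944 × 0.00476 = $3,613.20149344
Sagehill School District: $759,075.944 × 0.0145 = $11,006.601188
Total = $23,728.71400944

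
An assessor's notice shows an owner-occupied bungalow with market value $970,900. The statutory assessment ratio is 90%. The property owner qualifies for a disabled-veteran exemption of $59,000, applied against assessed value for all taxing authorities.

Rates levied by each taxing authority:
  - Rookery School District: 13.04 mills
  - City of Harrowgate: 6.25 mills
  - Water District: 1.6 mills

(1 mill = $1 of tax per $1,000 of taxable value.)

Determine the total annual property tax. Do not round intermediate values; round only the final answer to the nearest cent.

Assessed value = $970,900 × 0.9 = $873,810
Taxable value = $873,810 − $59,000 = $814,810
Rookery School District: $814,810 × 0.01304 = $10,625.1224
City of Harrowgate: $814,810 × 0.00625 = $5,092.5625
Water District: $814,810 × 0.0016 = $1,303.696
Total = $10,625.1224 + $5,092.5625 + $1,303.696 = $17,021.3809

$17,021.38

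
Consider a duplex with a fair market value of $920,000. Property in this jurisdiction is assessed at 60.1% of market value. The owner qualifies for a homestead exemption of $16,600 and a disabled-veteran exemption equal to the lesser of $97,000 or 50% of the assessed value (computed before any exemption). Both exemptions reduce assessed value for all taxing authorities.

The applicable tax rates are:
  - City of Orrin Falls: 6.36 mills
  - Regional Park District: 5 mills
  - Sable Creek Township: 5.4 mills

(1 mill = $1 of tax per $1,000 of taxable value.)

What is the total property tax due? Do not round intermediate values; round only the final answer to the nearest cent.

$7,363.00

Assessed value = $920,000 × 0.601 = $552,920
Disabled-veteran exemption = min($97,000, 50% × $552,920) = min($97,000, $276,460) = $97,000 (dollar cap binds)
Taxable value = $552,920 − $16,600 − $97,000 = $439,320
City of Orrin Falls: $439,320 × 0.00636 = $2,794.0752
Regional Park District: $439,320 × 0.005 = $2,196.6
Sable Creek Township: $439,320 × 0.0054 = $2,372.328
Total = $7,363.0032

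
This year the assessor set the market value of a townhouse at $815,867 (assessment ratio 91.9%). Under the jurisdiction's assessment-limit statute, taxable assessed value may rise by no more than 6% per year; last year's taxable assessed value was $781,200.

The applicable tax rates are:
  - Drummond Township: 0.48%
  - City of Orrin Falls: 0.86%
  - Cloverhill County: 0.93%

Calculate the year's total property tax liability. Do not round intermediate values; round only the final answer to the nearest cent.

$17,020.05

Uncapped assessed value = $815,867 × 0.919 = $749,781.773
Cap limit = $781,200 × 1.06 = $828,072
Taxable assessed value = min($749,781.773, $828,072) = $749,781.773 (cap does not bind)
Drummond Township: $749,781.773 × 0.0048 = $3,598.9525104
City of Orrin Falls: $749,781.773 × 0.0086 = $6,448.1232478
Cloverhill County: $749,781.773 × 0.0093 = $6,972.9704889
Total = $17,020.0462471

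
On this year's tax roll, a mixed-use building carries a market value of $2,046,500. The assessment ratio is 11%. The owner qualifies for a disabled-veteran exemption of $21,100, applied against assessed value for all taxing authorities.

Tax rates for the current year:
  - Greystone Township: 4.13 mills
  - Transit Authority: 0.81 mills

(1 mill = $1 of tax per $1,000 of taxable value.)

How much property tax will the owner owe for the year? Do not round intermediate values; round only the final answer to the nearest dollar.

$1,008

Assessed value = $2,046,500 × 0.11 = $225,115
Taxable value = $225,115 − $21,100 = $204,015
Greystone Township: $204,015 × 0.00413 = $842.58195
Transit Authority: $204,015 × 0.00081 = $165.25215
Total = $842.58195 + $165.25215 = $1,007.8341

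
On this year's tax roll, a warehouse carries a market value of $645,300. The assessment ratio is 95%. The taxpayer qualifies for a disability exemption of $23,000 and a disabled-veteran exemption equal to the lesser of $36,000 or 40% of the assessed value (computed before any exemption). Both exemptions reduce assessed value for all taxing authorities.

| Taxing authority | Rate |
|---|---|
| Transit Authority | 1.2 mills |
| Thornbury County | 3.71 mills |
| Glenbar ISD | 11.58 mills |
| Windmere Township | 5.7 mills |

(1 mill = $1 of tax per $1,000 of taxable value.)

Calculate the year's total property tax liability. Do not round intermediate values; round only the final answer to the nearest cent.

$12,294.04

Assessed value = $645,300 × 0.95 = $613,035
Disabled-veteran exemption = min($36,000, 40% × $613,035) = min($36,000, $245,214) = $36,000 (dollar cap binds)
Taxable value = $613,035 − $23,000 − $36,000 = $554,035
Transit Authority: $554,035 × 0.0012 = $664.842
Thornbury County: $554,035 × 0.00371 = $2,055.46985
Glenbar ISD: $554,035 × 0.01158 = $6,415.7253
Windmere Township: $554,035 × 0.0057 = $3,157.9995
Total = $12,294.03665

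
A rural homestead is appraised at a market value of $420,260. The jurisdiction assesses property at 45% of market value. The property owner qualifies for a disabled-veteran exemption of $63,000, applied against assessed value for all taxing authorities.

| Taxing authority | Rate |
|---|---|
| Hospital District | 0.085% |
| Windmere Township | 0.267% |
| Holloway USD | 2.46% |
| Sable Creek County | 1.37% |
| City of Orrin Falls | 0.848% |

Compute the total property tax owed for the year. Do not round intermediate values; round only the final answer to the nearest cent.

Assessed value = $420,260 × 0.45 = $189,117
Taxable value = $189,117 − $63,000 = $126,117
Hospital District: $126,117 × 0.00085 = $107.19945
Windmere Township: $126,117 × 0.00267 = $336.73239
Holloway USD: $126,117 × 0.0246 = $3,102.4782
Sable Creek County: $126,117 × 0.0137 = $1,727.8029
City of Orrin Falls: $126,117 × 0.00848 = $1,069.47216
Total = $107.19945 + $336.73239 + $3,102.4782 + $1,727.8029 + $1,069.47216 = $6,343.6851

$6,343.69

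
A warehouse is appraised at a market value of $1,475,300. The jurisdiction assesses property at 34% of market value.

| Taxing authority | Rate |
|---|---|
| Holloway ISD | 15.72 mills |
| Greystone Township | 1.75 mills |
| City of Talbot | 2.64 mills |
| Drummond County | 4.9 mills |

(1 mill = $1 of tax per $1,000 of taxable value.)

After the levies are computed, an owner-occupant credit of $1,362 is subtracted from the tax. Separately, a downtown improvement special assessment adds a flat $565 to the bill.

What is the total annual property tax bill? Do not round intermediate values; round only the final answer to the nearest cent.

$11,748.07

Assessed value = $1,475,300 × 0.34 = $501,602
Holloway ISD: $501,602 × 0.01572 = $7,885.18344
Greystone Township: $501,602 × 0.00175 = $877.8035
City of Talbot: $501,602 × 0.00264 = $1,324.22928
Drummond County: $501,602 × 0.0049 = $2,457.8498
Levies subtotal = $12,545.06602
After credit = $12,545.06602 − $1,362 = $11,183.06602
Total = $11,183.06602 + $565 = $11,748.06602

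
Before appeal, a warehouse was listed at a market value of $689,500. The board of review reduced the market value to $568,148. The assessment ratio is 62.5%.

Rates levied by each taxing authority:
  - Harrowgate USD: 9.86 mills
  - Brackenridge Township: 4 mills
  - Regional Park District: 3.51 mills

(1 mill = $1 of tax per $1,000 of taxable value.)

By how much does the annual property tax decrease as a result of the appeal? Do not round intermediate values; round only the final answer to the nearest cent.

Old assessed value = $689,500 × 0.625 = $430,937.5
New assessed value = $568,148 × 0.625 = $355,092.5
Combined rate = 0.00986 + 0.004 + 0.00351 = 0.01737
Old tax = $430,937.5 × 0.01737 = $7,485.384375
New tax = $355,092.5 × 0.01737 = $6,167.956725
Reduction = $7,485.384375 − $6,167.956725 = $1,317.42765

$1,317.43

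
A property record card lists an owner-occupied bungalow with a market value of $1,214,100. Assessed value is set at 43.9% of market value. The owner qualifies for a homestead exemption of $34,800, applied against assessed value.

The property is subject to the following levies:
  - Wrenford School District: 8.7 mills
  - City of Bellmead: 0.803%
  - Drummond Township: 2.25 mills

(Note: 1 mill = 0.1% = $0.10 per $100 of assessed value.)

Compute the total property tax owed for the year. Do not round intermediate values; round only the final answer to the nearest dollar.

$9,456

Assessed value = $1,214,100 × 0.439 = $532,989.9
Taxable value = $532,989.9 − $34,800 = $498,189.9
Wrenford School District: $498,189.9 × 0.0087 = $4,334.25213
City of Bellmead: $498,189.9 × 0.00803 = $4,000.464897
Drummond Township: $498,189.9 × 0.00225 = $1,120.927275
Total = $9,455.644302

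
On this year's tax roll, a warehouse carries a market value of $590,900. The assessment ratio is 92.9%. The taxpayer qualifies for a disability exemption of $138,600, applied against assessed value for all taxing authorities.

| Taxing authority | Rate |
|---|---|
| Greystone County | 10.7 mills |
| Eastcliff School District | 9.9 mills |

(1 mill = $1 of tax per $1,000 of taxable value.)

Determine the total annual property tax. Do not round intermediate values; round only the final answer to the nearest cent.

$8,453.13

Assessed value = $590,900 × 0.929 = $548,946.1
Taxable value = $548,946.1 − $138,600 = $410,346.1
Greystone County: $410,346.1 × 0.0107 = $4,390.70327
Eastcliff School District: $410,346.1 × 0.0099 = $4,062.42639
Total = $4,390.70327 + $4,062.42639 = $8,453.12966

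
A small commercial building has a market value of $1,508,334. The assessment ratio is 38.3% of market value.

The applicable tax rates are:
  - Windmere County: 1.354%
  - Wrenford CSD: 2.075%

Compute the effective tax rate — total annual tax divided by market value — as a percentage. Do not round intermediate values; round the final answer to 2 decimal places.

Assessed value = $1,508,334 × 0.383 = $577,691.922
Windmere County: $577,691.922 × 0.01354 = $7,821.94862388
Wrenford CSD: $577,691.922 × 0.02075 = $11,987.1073815
Total tax = $19,809.05600538
Effective rate = $19,809.05600538 ÷ $1,508,334 = 1.31% of market value

1.31%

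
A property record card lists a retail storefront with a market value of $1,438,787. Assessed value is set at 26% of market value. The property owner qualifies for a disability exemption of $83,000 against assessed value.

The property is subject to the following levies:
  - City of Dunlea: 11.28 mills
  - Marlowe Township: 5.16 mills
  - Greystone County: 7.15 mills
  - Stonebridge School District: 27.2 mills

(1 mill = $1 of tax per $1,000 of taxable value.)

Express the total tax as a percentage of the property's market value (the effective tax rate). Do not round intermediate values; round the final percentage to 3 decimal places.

1.028%

Assessed value = $1,438,787 × 0.26 = $374,084.62
Taxable value = $374,084.62 − $83,000 = $291,084.62
City of Dunlea: $291,084.62 × 0.01128 = $3,283.4345136
Marlowe Township: $291,084.62 × 0.00516 = $1,501.9966392
Greystone County: $291,084.62 × 0.00715 = $2,081.255033
Stonebridge School District: $291,084.62 × 0.0272 = $7,917.501664
Total tax = $14,784.1878498
Effective rate = $14,784.1878498 ÷ $1,438,787 = 1.028% of market value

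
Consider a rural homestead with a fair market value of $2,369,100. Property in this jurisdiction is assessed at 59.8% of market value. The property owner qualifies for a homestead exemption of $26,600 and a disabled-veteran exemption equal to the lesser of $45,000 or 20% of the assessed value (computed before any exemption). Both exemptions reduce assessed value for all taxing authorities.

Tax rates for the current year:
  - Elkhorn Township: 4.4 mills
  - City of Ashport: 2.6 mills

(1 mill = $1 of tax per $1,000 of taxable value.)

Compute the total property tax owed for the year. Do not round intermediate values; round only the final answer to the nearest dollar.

Assessed value = $2,369,100 × 0.598 = $1,416,721.8
Disabled-veteran exemption = min($45,000, 20% × $1,416,721.8) = min($45,000, $283,344.36) = $45,000 (dollar cap binds)
Taxable value = $1,416,721.8 − $26,600 − $45,000 = $1,345,121.8
Elkhorn Township: $1,345,121.8 × 0.0044 = $5,918.53592
City of Ashport: $1,345,121.8 × 0.0026 = $3,497.31668
Total = $9,415.8526

$9,416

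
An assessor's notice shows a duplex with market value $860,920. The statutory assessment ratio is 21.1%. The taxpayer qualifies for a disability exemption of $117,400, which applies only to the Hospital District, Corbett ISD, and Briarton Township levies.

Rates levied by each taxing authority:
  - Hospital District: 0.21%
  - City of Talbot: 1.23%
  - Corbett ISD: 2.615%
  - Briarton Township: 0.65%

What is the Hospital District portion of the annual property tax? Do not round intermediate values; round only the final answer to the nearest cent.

Assessed value = $860,920 × 0.211 = $181,654.12
Hospital District taxable value = $181,654.12 − $117,400 = $64,254.12
Hospital District levy = $64,254.12 × 0.0021 = $134.933652

$134.93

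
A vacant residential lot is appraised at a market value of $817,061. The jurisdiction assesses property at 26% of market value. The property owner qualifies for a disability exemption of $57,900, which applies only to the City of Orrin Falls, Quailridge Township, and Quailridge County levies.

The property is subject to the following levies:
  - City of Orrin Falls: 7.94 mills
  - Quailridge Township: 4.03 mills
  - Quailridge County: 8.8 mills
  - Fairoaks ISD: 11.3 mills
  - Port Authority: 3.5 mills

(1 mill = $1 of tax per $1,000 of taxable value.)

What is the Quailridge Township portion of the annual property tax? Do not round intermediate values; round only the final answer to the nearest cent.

$622.78

Assessed value = $817,061 × 0.26 = $212,435.86
Quailridge Township taxable value = $212,435.86 − $57,900 = $154,535.86
Quailridge Township levy = $154,535.86 × 0.00403 = $622.7795158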